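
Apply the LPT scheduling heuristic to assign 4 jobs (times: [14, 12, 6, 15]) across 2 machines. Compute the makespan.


Sort jobs in decreasing order (LPT): [15, 14, 12, 6]
Assign each job to the least loaded machine:
  Machine 1: jobs [15, 6], load = 21
  Machine 2: jobs [14, 12], load = 26
Makespan = max load = 26

26


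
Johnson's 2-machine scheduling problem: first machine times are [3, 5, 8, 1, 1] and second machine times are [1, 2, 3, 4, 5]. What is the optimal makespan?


Apply Johnson's rule:
  Group 1 (a <= b): [(4, 1, 4), (5, 1, 5)]
  Group 2 (a > b): [(3, 8, 3), (2, 5, 2), (1, 3, 1)]
Optimal job order: [4, 5, 3, 2, 1]
Schedule:
  Job 4: M1 done at 1, M2 done at 5
  Job 5: M1 done at 2, M2 done at 10
  Job 3: M1 done at 10, M2 done at 13
  Job 2: M1 done at 15, M2 done at 17
  Job 1: M1 done at 18, M2 done at 19
Makespan = 19

19


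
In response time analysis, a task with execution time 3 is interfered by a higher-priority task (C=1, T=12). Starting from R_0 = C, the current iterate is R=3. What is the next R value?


R_next = C + ceil(R_prev / T_hp) * C_hp
ceil(3 / 12) = ceil(0.25) = 1
Interference = 1 * 1 = 1
R_next = 3 + 1 = 4

4


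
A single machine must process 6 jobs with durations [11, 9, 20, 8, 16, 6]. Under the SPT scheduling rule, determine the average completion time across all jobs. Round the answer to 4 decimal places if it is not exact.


Sort jobs by processing time (SPT order): [6, 8, 9, 11, 16, 20]
Compute completion times sequentially:
  Job 1: processing = 6, completes at 6
  Job 2: processing = 8, completes at 14
  Job 3: processing = 9, completes at 23
  Job 4: processing = 11, completes at 34
  Job 5: processing = 16, completes at 50
  Job 6: processing = 20, completes at 70
Sum of completion times = 197
Average completion time = 197/6 = 32.8333

32.8333


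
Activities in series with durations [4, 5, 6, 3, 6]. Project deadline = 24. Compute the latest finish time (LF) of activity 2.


LF(activity 2) = deadline - sum of successor durations
Successors: activities 3 through 5 with durations [6, 3, 6]
Sum of successor durations = 15
LF = 24 - 15 = 9

9


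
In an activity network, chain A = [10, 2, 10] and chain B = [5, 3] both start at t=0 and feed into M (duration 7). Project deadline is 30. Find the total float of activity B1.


Forward pass: ES(B1) = sum of predecessors on chain B = 0
EF = ES + duration = 0 + 5 = 5
Backward pass: LF(M) = deadline = 30; LS(M) = 30 - 7 = 23
LF(B1) = LS(M) - sum(successors on chain B) = 23 - 3 = 20
LS = LF - duration = 20 - 5 = 15
Total float = LS - ES = 15 - 0 = 15

15


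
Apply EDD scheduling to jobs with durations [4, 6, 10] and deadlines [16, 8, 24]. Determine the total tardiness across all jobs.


Sort by due date (EDD order): [(6, 8), (4, 16), (10, 24)]
Compute completion times and tardiness:
  Job 1: p=6, d=8, C=6, tardiness=max(0,6-8)=0
  Job 2: p=4, d=16, C=10, tardiness=max(0,10-16)=0
  Job 3: p=10, d=24, C=20, tardiness=max(0,20-24)=0
Total tardiness = 0

0


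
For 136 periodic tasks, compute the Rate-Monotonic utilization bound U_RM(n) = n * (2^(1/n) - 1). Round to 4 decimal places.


Compute 2^(1/136) = 1.0051096806
Subtract 1: 1.0051096806 - 1 = 0.0051096806
Multiply by n: 136 * 0.0051096806 = 0.6949165616
Round to 4 dp: 0.6949

0.6949


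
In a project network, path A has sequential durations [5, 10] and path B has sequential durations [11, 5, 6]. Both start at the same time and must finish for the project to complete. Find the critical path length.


Path A total = 5 + 10 = 15
Path B total = 11 + 5 + 6 = 22
Critical path = longest path = max(15, 22) = 22

22


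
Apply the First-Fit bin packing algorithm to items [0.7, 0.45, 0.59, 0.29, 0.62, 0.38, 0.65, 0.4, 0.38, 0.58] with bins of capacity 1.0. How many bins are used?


Place items sequentially using First-Fit:
  Item 0.7 -> new Bin 1
  Item 0.45 -> new Bin 2
  Item 0.59 -> new Bin 3
  Item 0.29 -> Bin 1 (now 0.99)
  Item 0.62 -> new Bin 4
  Item 0.38 -> Bin 2 (now 0.83)
  Item 0.65 -> new Bin 5
  Item 0.4 -> Bin 3 (now 0.99)
  Item 0.38 -> Bin 4 (now 1.0)
  Item 0.58 -> new Bin 6
Total bins used = 6

6


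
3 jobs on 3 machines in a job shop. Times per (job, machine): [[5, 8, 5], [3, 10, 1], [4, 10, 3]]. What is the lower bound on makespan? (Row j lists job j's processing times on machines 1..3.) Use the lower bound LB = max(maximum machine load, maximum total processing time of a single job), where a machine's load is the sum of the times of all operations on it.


Machine loads:
  Machine 1: 5 + 3 + 4 = 12
  Machine 2: 8 + 10 + 10 = 28
  Machine 3: 5 + 1 + 3 = 9
Max machine load = 28
Job totals:
  Job 1: 18
  Job 2: 14
  Job 3: 17
Max job total = 18
Lower bound = max(28, 18) = 28

28


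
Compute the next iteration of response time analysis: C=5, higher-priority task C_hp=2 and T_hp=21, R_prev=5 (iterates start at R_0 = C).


R_next = C + ceil(R_prev / T_hp) * C_hp
ceil(5 / 21) = ceil(0.2381) = 1
Interference = 1 * 2 = 2
R_next = 5 + 2 = 7

7


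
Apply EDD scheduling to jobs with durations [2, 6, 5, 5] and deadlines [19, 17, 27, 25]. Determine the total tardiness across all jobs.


Sort by due date (EDD order): [(6, 17), (2, 19), (5, 25), (5, 27)]
Compute completion times and tardiness:
  Job 1: p=6, d=17, C=6, tardiness=max(0,6-17)=0
  Job 2: p=2, d=19, C=8, tardiness=max(0,8-19)=0
  Job 3: p=5, d=25, C=13, tardiness=max(0,13-25)=0
  Job 4: p=5, d=27, C=18, tardiness=max(0,18-27)=0
Total tardiness = 0

0


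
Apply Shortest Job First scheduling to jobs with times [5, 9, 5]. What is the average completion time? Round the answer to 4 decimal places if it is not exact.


SJF order (ascending): [5, 5, 9]
Completion times:
  Job 1: burst=5, C=5
  Job 2: burst=5, C=10
  Job 3: burst=9, C=19
Average completion = 34/3 = 11.3333

11.3333


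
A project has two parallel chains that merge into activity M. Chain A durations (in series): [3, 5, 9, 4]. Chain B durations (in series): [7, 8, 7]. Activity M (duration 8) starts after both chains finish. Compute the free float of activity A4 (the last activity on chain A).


ES(A4) = sum of predecessors on chain A = 17
EF(A4) = ES + duration = 17 + 4 = 21
Successor of A4 is M. ES(M) = max(sum(A), sum(B)) = max(21, 22) = 22
Free float = ES(successor) - EF(current) = 22 - 21 = 1

1


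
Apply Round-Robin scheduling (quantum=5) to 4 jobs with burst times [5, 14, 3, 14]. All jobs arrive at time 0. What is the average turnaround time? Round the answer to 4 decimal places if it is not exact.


Time quantum = 5
Execution trace:
  J1 runs 5 units, time = 5
  J2 runs 5 units, time = 10
  J3 runs 3 units, time = 13
  J4 runs 5 units, time = 18
  J2 runs 5 units, time = 23
  J4 runs 5 units, time = 28
  J2 runs 4 units, time = 32
  J4 runs 4 units, time = 36
Finish times: [5, 32, 13, 36]
Average turnaround = 86/4 = 21.5

21.5


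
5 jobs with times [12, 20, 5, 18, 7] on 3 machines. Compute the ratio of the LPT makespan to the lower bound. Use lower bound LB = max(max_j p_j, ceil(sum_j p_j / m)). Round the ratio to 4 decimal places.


LPT order: [20, 18, 12, 7, 5]
Machine loads after assignment: [20, 23, 19]
LPT makespan = 23
Lower bound = max(max_job, ceil(total/3)) = max(20, 21) = 21
Ratio = 23 / 21 = 1.0952

1.0952


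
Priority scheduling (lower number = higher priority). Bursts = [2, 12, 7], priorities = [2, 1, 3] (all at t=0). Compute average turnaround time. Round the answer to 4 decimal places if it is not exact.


Sort by priority (ascending = highest first):
Order: [(1, 12), (2, 2), (3, 7)]
Completion times:
  Priority 1, burst=12, C=12
  Priority 2, burst=2, C=14
  Priority 3, burst=7, C=21
Average turnaround = 47/3 = 15.6667

15.6667


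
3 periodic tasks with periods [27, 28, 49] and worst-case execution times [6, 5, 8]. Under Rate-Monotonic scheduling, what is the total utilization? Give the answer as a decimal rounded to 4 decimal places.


Compute individual utilizations (exact fractions):
  Task 1: C/T = 6/27 = 2/9 (approx. 0.2222)
  Task 2: C/T = 5/28 (approx. 0.1786)
  Task 3: C/T = 8/49 (approx. 0.1633)
Total utilization U = 2/9 + 5/28 + 8/49 = 995/1764
Rounded to 4 decimal places: U = 0.5641
RM (Liu & Layland) bound for 3 tasks = 0.779763; compare with U = 995/1764 (approx. 0.564059)
U <= bound, so schedulable by RM sufficient condition.

0.5641


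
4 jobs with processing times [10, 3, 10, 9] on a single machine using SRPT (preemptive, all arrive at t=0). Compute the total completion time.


Since all jobs arrive at t=0, SRPT equals SPT ordering.
SPT order: [3, 9, 10, 10]
Completion times:
  Job 1: p=3, C=3
  Job 2: p=9, C=12
  Job 3: p=10, C=22
  Job 4: p=10, C=32
Total completion time = 3 + 12 + 22 + 32 = 69

69


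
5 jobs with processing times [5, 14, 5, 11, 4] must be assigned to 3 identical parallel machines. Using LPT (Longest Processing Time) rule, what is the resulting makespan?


Sort jobs in decreasing order (LPT): [14, 11, 5, 5, 4]
Assign each job to the least loaded machine:
  Machine 1: jobs [14], load = 14
  Machine 2: jobs [11], load = 11
  Machine 3: jobs [5, 5, 4], load = 14
Makespan = max load = 14

14


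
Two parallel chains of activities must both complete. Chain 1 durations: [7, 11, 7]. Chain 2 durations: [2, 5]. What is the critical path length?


Path A total = 7 + 11 + 7 = 25
Path B total = 2 + 5 = 7
Critical path = longest path = max(25, 7) = 25

25


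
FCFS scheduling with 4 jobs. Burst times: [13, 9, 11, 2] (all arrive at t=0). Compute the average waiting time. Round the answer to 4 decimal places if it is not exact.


FCFS order (as given): [13, 9, 11, 2]
Waiting times:
  Job 1: wait = 0
  Job 2: wait = 13
  Job 3: wait = 22
  Job 4: wait = 33
Sum of waiting times = 68
Average waiting time = 68/4 = 17.0

17.0


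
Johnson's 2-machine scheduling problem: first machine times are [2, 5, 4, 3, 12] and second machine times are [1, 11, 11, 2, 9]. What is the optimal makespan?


Apply Johnson's rule:
  Group 1 (a <= b): [(3, 4, 11), (2, 5, 11)]
  Group 2 (a > b): [(5, 12, 9), (4, 3, 2), (1, 2, 1)]
Optimal job order: [3, 2, 5, 4, 1]
Schedule:
  Job 3: M1 done at 4, M2 done at 15
  Job 2: M1 done at 9, M2 done at 26
  Job 5: M1 done at 21, M2 done at 35
  Job 4: M1 done at 24, M2 done at 37
  Job 1: M1 done at 26, M2 done at 38
Makespan = 38

38


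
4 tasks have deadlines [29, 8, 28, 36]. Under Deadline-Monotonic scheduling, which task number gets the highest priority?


Sort tasks by relative deadline (ascending):
  Task 2: deadline = 8
  Task 3: deadline = 28
  Task 1: deadline = 29
  Task 4: deadline = 36
Priority order (highest first): [2, 3, 1, 4]
Highest priority task = 2

2


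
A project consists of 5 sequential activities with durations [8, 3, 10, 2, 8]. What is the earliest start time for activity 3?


Activity 3 starts after activities 1 through 2 complete.
Predecessor durations: [8, 3]
ES = 8 + 3 = 11

11


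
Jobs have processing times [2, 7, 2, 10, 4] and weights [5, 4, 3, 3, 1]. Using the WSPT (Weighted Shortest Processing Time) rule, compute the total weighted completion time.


Compute p/w ratios and sort ascending (WSPT): [(2, 5), (2, 3), (7, 4), (10, 3), (4, 1)]
Compute weighted completion times:
  Job (p=2,w=5): C=2, w*C=5*2=10
  Job (p=2,w=3): C=4, w*C=3*4=12
  Job (p=7,w=4): C=11, w*C=4*11=44
  Job (p=10,w=3): C=21, w*C=3*21=63
  Job (p=4,w=1): C=25, w*C=1*25=25
Total weighted completion time = 154

154


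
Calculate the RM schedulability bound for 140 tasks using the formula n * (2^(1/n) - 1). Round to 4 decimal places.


Compute 2^(1/140) = 1.0049633280
Subtract 1: 1.0049633280 - 1 = 0.0049633280
Multiply by n: 140 * 0.0049633280 = 0.6948659200
Round to 4 dp: 0.6949

0.6949


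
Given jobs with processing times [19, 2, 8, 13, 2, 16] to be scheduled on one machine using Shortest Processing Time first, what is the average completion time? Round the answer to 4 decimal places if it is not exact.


Sort jobs by processing time (SPT order): [2, 2, 8, 13, 16, 19]
Compute completion times sequentially:
  Job 1: processing = 2, completes at 2
  Job 2: processing = 2, completes at 4
  Job 3: processing = 8, completes at 12
  Job 4: processing = 13, completes at 25
  Job 5: processing = 16, completes at 41
  Job 6: processing = 19, completes at 60
Sum of completion times = 144
Average completion time = 144/6 = 24.0

24.0


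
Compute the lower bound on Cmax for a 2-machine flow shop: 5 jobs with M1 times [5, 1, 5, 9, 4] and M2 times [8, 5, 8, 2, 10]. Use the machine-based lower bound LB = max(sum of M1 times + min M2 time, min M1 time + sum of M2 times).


LB1 = sum(M1 times) + min(M2 times) = 24 + 2 = 26
LB2 = min(M1 times) + sum(M2 times) = 1 + 33 = 34
Lower bound = max(LB1, LB2) = max(26, 34) = 34

34


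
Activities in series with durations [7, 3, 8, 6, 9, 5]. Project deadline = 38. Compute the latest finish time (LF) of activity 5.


LF(activity 5) = deadline - sum of successor durations
Successors: activities 6 through 6 with durations [5]
Sum of successor durations = 5
LF = 38 - 5 = 33

33


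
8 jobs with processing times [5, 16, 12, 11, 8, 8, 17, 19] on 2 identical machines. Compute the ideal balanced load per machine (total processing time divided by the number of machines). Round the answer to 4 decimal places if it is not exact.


Total processing time = 5 + 16 + 12 + 11 + 8 + 8 + 17 + 19 = 96
Number of machines = 2
Ideal balanced load = 96 / 2 = 48.0

48.0


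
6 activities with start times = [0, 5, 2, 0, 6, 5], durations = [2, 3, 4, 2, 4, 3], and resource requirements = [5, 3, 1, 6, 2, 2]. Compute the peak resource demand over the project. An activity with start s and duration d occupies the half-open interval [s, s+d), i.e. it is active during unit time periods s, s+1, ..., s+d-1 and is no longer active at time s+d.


Each activity i is active on [start_i, start_i + duration_i).
Compute total resource usage per time slot:
  t=0: active resources = [5, 6], total = 11
  t=1: active resources = [5, 6], total = 11
  t=2: active resources = [1], total = 1
  t=3: active resources = [1], total = 1
  t=4: active resources = [1], total = 1
  t=5: active resources = [3, 1, 2], total = 6
  t=6: active resources = [3, 2, 2], total = 7
  t=7: active resources = [3, 2, 2], total = 7
  t=8: active resources = [2], total = 2
  t=9: active resources = [2], total = 2
Peak resource demand = 11

11


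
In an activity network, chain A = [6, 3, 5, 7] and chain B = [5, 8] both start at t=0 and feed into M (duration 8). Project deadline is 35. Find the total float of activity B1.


Forward pass: ES(B1) = sum of predecessors on chain B = 0
EF = ES + duration = 0 + 5 = 5
Backward pass: LF(M) = deadline = 35; LS(M) = 35 - 8 = 27
LF(B1) = LS(M) - sum(successors on chain B) = 27 - 8 = 19
LS = LF - duration = 19 - 5 = 14
Total float = LS - ES = 14 - 0 = 14

14


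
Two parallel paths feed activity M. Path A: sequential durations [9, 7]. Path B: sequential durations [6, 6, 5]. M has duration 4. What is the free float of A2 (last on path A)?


ES(A2) = sum of predecessors on chain A = 9
EF(A2) = ES + duration = 9 + 7 = 16
Successor of A2 is M. ES(M) = max(sum(A), sum(B)) = max(16, 17) = 17
Free float = ES(successor) - EF(current) = 17 - 16 = 1

1


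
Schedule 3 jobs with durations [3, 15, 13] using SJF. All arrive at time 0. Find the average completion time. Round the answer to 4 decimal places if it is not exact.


SJF order (ascending): [3, 13, 15]
Completion times:
  Job 1: burst=3, C=3
  Job 2: burst=13, C=16
  Job 3: burst=15, C=31
Average completion = 50/3 = 16.6667

16.6667


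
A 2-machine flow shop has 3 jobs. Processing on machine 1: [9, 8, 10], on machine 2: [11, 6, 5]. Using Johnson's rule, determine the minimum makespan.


Apply Johnson's rule:
  Group 1 (a <= b): [(1, 9, 11)]
  Group 2 (a > b): [(2, 8, 6), (3, 10, 5)]
Optimal job order: [1, 2, 3]
Schedule:
  Job 1: M1 done at 9, M2 done at 20
  Job 2: M1 done at 17, M2 done at 26
  Job 3: M1 done at 27, M2 done at 32
Makespan = 32

32


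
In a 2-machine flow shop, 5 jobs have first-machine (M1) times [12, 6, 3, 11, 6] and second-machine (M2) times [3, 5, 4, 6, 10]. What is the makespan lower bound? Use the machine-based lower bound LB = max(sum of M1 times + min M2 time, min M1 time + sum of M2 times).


LB1 = sum(M1 times) + min(M2 times) = 38 + 3 = 41
LB2 = min(M1 times) + sum(M2 times) = 3 + 28 = 31
Lower bound = max(LB1, LB2) = max(41, 31) = 41

41


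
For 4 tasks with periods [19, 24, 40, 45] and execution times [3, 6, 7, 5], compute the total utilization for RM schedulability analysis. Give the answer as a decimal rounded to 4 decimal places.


Compute individual utilizations (exact fractions):
  Task 1: C/T = 3/19 (approx. 0.1579)
  Task 2: C/T = 6/24 = 1/4 (approx. 0.25)
  Task 3: C/T = 7/40 (approx. 0.175)
  Task 4: C/T = 5/45 = 1/9 (approx. 0.1111)
Total utilization U = 3/19 + 1/4 + 7/40 + 1/9 = 4747/6840
Rounded to 4 decimal places: U = 0.6940
RM (Liu & Layland) bound for 4 tasks = 0.756828; compare with U = 4747/6840 (approx. 0.694006)
U <= bound, so schedulable by RM sufficient condition.

0.6940


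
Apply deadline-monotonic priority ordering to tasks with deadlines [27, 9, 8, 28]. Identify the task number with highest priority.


Sort tasks by relative deadline (ascending):
  Task 3: deadline = 8
  Task 2: deadline = 9
  Task 1: deadline = 27
  Task 4: deadline = 28
Priority order (highest first): [3, 2, 1, 4]
Highest priority task = 3

3


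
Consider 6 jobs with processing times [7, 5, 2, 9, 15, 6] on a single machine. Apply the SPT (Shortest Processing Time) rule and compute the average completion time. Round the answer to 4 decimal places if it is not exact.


Sort jobs by processing time (SPT order): [2, 5, 6, 7, 9, 15]
Compute completion times sequentially:
  Job 1: processing = 2, completes at 2
  Job 2: processing = 5, completes at 7
  Job 3: processing = 6, completes at 13
  Job 4: processing = 7, completes at 20
  Job 5: processing = 9, completes at 29
  Job 6: processing = 15, completes at 44
Sum of completion times = 115
Average completion time = 115/6 = 19.1667

19.1667


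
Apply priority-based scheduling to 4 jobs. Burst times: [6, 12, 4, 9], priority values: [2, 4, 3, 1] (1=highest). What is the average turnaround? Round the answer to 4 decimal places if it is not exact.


Sort by priority (ascending = highest first):
Order: [(1, 9), (2, 6), (3, 4), (4, 12)]
Completion times:
  Priority 1, burst=9, C=9
  Priority 2, burst=6, C=15
  Priority 3, burst=4, C=19
  Priority 4, burst=12, C=31
Average turnaround = 74/4 = 18.5

18.5


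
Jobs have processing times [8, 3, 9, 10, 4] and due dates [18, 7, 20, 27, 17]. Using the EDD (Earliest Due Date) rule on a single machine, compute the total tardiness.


Sort by due date (EDD order): [(3, 7), (4, 17), (8, 18), (9, 20), (10, 27)]
Compute completion times and tardiness:
  Job 1: p=3, d=7, C=3, tardiness=max(0,3-7)=0
  Job 2: p=4, d=17, C=7, tardiness=max(0,7-17)=0
  Job 3: p=8, d=18, C=15, tardiness=max(0,15-18)=0
  Job 4: p=9, d=20, C=24, tardiness=max(0,24-20)=4
  Job 5: p=10, d=27, C=34, tardiness=max(0,34-27)=7
Total tardiness = 11

11


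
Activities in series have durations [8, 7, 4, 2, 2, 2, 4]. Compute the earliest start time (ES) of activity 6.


Activity 6 starts after activities 1 through 5 complete.
Predecessor durations: [8, 7, 4, 2, 2]
ES = 8 + 7 + 4 + 2 + 2 = 23

23


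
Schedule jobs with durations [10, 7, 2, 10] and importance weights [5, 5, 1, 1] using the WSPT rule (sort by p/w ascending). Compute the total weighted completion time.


Compute p/w ratios and sort ascending (WSPT): [(7, 5), (10, 5), (2, 1), (10, 1)]
Compute weighted completion times:
  Job (p=7,w=5): C=7, w*C=5*7=35
  Job (p=10,w=5): C=17, w*C=5*17=85
  Job (p=2,w=1): C=19, w*C=1*19=19
  Job (p=10,w=1): C=29, w*C=1*29=29
Total weighted completion time = 168

168


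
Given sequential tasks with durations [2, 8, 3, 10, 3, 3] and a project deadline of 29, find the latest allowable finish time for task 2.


LF(activity 2) = deadline - sum of successor durations
Successors: activities 3 through 6 with durations [3, 10, 3, 3]
Sum of successor durations = 19
LF = 29 - 19 = 10

10


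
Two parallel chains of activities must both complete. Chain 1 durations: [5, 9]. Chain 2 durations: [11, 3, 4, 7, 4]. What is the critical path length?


Path A total = 5 + 9 = 14
Path B total = 11 + 3 + 4 + 7 + 4 = 29
Critical path = longest path = max(14, 29) = 29

29


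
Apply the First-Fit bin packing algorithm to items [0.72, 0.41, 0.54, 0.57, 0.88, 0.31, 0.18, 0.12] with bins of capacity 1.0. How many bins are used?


Place items sequentially using First-Fit:
  Item 0.72 -> new Bin 1
  Item 0.41 -> new Bin 2
  Item 0.54 -> Bin 2 (now 0.95)
  Item 0.57 -> new Bin 3
  Item 0.88 -> new Bin 4
  Item 0.31 -> Bin 3 (now 0.88)
  Item 0.18 -> Bin 1 (now 0.9)
  Item 0.12 -> Bin 3 (now 1.0)
Total bins used = 4

4


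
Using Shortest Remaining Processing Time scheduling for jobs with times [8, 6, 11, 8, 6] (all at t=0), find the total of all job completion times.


Since all jobs arrive at t=0, SRPT equals SPT ordering.
SPT order: [6, 6, 8, 8, 11]
Completion times:
  Job 1: p=6, C=6
  Job 2: p=6, C=12
  Job 3: p=8, C=20
  Job 4: p=8, C=28
  Job 5: p=11, C=39
Total completion time = 6 + 12 + 20 + 28 + 39 = 105

105


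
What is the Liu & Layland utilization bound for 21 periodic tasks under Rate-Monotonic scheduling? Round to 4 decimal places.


Compute 2^(1/21) = 1.0335577830
Subtract 1: 1.0335577830 - 1 = 0.0335577830
Multiply by n: 21 * 0.0335577830 = 0.7047134430
Round to 4 dp: 0.7047

0.7047


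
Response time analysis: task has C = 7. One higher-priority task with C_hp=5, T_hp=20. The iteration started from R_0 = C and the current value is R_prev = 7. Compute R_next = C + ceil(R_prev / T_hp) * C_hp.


R_next = C + ceil(R_prev / T_hp) * C_hp
ceil(7 / 20) = ceil(0.35) = 1
Interference = 1 * 5 = 5
R_next = 7 + 5 = 12

12


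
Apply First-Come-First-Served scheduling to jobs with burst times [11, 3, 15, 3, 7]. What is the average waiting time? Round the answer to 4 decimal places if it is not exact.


FCFS order (as given): [11, 3, 15, 3, 7]
Waiting times:
  Job 1: wait = 0
  Job 2: wait = 11
  Job 3: wait = 14
  Job 4: wait = 29
  Job 5: wait = 32
Sum of waiting times = 86
Average waiting time = 86/5 = 17.2

17.2


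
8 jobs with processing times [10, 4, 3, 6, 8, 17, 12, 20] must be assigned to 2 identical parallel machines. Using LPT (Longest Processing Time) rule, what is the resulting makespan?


Sort jobs in decreasing order (LPT): [20, 17, 12, 10, 8, 6, 4, 3]
Assign each job to the least loaded machine:
  Machine 1: jobs [20, 10, 6, 4], load = 40
  Machine 2: jobs [17, 12, 8, 3], load = 40
Makespan = max load = 40

40


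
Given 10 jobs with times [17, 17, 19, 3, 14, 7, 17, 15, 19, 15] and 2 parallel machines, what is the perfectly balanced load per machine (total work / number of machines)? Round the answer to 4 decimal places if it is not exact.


Total processing time = 17 + 17 + 19 + 3 + 14 + 7 + 17 + 15 + 19 + 15 = 143
Number of machines = 2
Ideal balanced load = 143 / 2 = 71.5

71.5


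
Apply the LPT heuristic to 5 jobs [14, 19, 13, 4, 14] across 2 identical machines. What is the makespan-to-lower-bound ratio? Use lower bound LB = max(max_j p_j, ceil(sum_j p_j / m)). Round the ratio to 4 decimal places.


LPT order: [19, 14, 14, 13, 4]
Machine loads after assignment: [32, 32]
LPT makespan = 32
Lower bound = max(max_job, ceil(total/2)) = max(19, 32) = 32
Ratio = 32 / 32 = 1.0

1.0


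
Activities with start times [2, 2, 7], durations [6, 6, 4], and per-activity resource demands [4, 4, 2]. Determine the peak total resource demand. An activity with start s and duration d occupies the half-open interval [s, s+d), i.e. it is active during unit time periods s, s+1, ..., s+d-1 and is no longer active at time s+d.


Each activity i is active on [start_i, start_i + duration_i).
Compute total resource usage per time slot:
  t=0: active resources = [], total = 0
  t=1: active resources = [], total = 0
  t=2: active resources = [4, 4], total = 8
  t=3: active resources = [4, 4], total = 8
  t=4: active resources = [4, 4], total = 8
  t=5: active resources = [4, 4], total = 8
  t=6: active resources = [4, 4], total = 8
  t=7: active resources = [4, 4, 2], total = 10
  t=8: active resources = [2], total = 2
  t=9: active resources = [2], total = 2
  t=10: active resources = [2], total = 2
Peak resource demand = 10

10


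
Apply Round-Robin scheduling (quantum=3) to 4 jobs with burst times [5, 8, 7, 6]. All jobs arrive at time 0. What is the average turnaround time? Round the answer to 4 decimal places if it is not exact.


Time quantum = 3
Execution trace:
  J1 runs 3 units, time = 3
  J2 runs 3 units, time = 6
  J3 runs 3 units, time = 9
  J4 runs 3 units, time = 12
  J1 runs 2 units, time = 14
  J2 runs 3 units, time = 17
  J3 runs 3 units, time = 20
  J4 runs 3 units, time = 23
  J2 runs 2 units, time = 25
  J3 runs 1 units, time = 26
Finish times: [14, 25, 26, 23]
Average turnaround = 88/4 = 22.0

22.0


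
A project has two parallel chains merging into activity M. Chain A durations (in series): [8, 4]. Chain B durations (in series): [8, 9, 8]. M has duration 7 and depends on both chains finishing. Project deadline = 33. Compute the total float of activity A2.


Forward pass: ES(A2) = sum of predecessors on chain A = 8
EF = ES + duration = 8 + 4 = 12
Backward pass: LF(M) = deadline = 33; LS(M) = 33 - 7 = 26
LF(A2) = LS(M) - sum(successors on chain A) = 26 - 0 = 26
LS = LF - duration = 26 - 4 = 22
Total float = LS - ES = 22 - 8 = 14

14


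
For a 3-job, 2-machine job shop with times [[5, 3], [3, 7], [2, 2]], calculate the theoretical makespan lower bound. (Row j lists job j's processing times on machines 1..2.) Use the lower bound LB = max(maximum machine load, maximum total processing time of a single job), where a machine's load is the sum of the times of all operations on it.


Machine loads:
  Machine 1: 5 + 3 + 2 = 10
  Machine 2: 3 + 7 + 2 = 12
Max machine load = 12
Job totals:
  Job 1: 8
  Job 2: 10
  Job 3: 4
Max job total = 10
Lower bound = max(12, 10) = 12

12


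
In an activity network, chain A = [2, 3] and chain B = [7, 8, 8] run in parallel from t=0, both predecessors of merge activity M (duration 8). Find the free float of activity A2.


ES(A2) = sum of predecessors on chain A = 2
EF(A2) = ES + duration = 2 + 3 = 5
Successor of A2 is M. ES(M) = max(sum(A), sum(B)) = max(5, 23) = 23
Free float = ES(successor) - EF(current) = 23 - 5 = 18

18


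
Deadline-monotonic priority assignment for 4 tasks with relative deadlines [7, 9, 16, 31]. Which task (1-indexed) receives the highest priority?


Sort tasks by relative deadline (ascending):
  Task 1: deadline = 7
  Task 2: deadline = 9
  Task 3: deadline = 16
  Task 4: deadline = 31
Priority order (highest first): [1, 2, 3, 4]
Highest priority task = 1

1


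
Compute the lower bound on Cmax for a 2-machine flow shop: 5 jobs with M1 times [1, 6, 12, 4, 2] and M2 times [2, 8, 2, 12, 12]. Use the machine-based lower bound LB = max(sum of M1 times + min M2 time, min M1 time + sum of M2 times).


LB1 = sum(M1 times) + min(M2 times) = 25 + 2 = 27
LB2 = min(M1 times) + sum(M2 times) = 1 + 36 = 37
Lower bound = max(LB1, LB2) = max(27, 37) = 37

37


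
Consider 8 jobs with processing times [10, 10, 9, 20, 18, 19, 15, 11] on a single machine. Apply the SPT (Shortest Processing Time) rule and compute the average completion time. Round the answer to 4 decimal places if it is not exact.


Sort jobs by processing time (SPT order): [9, 10, 10, 11, 15, 18, 19, 20]
Compute completion times sequentially:
  Job 1: processing = 9, completes at 9
  Job 2: processing = 10, completes at 19
  Job 3: processing = 10, completes at 29
  Job 4: processing = 11, completes at 40
  Job 5: processing = 15, completes at 55
  Job 6: processing = 18, completes at 73
  Job 7: processing = 19, completes at 92
  Job 8: processing = 20, completes at 112
Sum of completion times = 429
Average completion time = 429/8 = 53.625

53.625


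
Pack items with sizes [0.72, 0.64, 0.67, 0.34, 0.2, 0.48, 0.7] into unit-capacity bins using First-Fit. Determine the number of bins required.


Place items sequentially using First-Fit:
  Item 0.72 -> new Bin 1
  Item 0.64 -> new Bin 2
  Item 0.67 -> new Bin 3
  Item 0.34 -> Bin 2 (now 0.98)
  Item 0.2 -> Bin 1 (now 0.92)
  Item 0.48 -> new Bin 4
  Item 0.7 -> new Bin 5
Total bins used = 5

5


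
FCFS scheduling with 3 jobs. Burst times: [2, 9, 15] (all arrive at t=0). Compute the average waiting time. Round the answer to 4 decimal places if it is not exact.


FCFS order (as given): [2, 9, 15]
Waiting times:
  Job 1: wait = 0
  Job 2: wait = 2
  Job 3: wait = 11
Sum of waiting times = 13
Average waiting time = 13/3 = 4.3333

4.3333


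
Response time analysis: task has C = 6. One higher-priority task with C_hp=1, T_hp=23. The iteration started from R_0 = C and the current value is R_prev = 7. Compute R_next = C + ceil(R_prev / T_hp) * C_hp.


R_next = C + ceil(R_prev / T_hp) * C_hp
ceil(7 / 23) = ceil(0.3043) = 1
Interference = 1 * 1 = 1
R_next = 6 + 1 = 7
R_next = R_prev, so the iteration has converged (response time = 7).

7


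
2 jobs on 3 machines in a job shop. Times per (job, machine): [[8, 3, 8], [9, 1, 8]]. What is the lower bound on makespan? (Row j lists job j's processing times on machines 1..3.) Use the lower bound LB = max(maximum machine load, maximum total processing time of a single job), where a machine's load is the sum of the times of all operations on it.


Machine loads:
  Machine 1: 8 + 9 = 17
  Machine 2: 3 + 1 = 4
  Machine 3: 8 + 8 = 16
Max machine load = 17
Job totals:
  Job 1: 19
  Job 2: 18
Max job total = 19
Lower bound = max(17, 19) = 19

19


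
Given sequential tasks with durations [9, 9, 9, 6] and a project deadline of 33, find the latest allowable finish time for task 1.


LF(activity 1) = deadline - sum of successor durations
Successors: activities 2 through 4 with durations [9, 9, 6]
Sum of successor durations = 24
LF = 33 - 24 = 9

9


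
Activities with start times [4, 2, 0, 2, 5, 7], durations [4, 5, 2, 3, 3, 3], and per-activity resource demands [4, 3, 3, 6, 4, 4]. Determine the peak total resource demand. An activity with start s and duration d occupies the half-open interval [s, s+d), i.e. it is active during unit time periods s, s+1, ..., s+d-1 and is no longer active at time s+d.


Each activity i is active on [start_i, start_i + duration_i).
Compute total resource usage per time slot:
  t=0: active resources = [3], total = 3
  t=1: active resources = [3], total = 3
  t=2: active resources = [3, 6], total = 9
  t=3: active resources = [3, 6], total = 9
  t=4: active resources = [4, 3, 6], total = 13
  t=5: active resources = [4, 3, 4], total = 11
  t=6: active resources = [4, 3, 4], total = 11
  t=7: active resources = [4, 4, 4], total = 12
  t=8: active resources = [4], total = 4
  t=9: active resources = [4], total = 4
Peak resource demand = 13

13


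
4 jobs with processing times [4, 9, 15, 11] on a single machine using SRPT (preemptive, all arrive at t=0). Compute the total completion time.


Since all jobs arrive at t=0, SRPT equals SPT ordering.
SPT order: [4, 9, 11, 15]
Completion times:
  Job 1: p=4, C=4
  Job 2: p=9, C=13
  Job 3: p=11, C=24
  Job 4: p=15, C=39
Total completion time = 4 + 13 + 24 + 39 = 80

80


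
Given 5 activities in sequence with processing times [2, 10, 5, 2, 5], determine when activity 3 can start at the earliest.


Activity 3 starts after activities 1 through 2 complete.
Predecessor durations: [2, 10]
ES = 2 + 10 = 12

12


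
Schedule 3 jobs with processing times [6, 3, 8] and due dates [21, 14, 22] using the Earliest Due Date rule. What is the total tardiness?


Sort by due date (EDD order): [(3, 14), (6, 21), (8, 22)]
Compute completion times and tardiness:
  Job 1: p=3, d=14, C=3, tardiness=max(0,3-14)=0
  Job 2: p=6, d=21, C=9, tardiness=max(0,9-21)=0
  Job 3: p=8, d=22, C=17, tardiness=max(0,17-22)=0
Total tardiness = 0

0


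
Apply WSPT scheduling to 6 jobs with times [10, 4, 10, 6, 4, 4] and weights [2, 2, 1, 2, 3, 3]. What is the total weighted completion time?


Compute p/w ratios and sort ascending (WSPT): [(4, 3), (4, 3), (4, 2), (6, 2), (10, 2), (10, 1)]
Compute weighted completion times:
  Job (p=4,w=3): C=4, w*C=3*4=12
  Job (p=4,w=3): C=8, w*C=3*8=24
  Job (p=4,w=2): C=12, w*C=2*12=24
  Job (p=6,w=2): C=18, w*C=2*18=36
  Job (p=10,w=2): C=28, w*C=2*28=56
  Job (p=10,w=1): C=38, w*C=1*38=38
Total weighted completion time = 190

190


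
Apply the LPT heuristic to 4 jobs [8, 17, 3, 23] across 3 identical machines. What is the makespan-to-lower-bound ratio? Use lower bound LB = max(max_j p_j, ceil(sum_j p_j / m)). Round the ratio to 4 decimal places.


LPT order: [23, 17, 8, 3]
Machine loads after assignment: [23, 17, 11]
LPT makespan = 23
Lower bound = max(max_job, ceil(total/3)) = max(23, 17) = 23
Ratio = 23 / 23 = 1.0

1.0


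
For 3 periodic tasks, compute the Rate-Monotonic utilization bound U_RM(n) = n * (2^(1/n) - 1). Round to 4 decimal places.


Compute 2^(1/3) = 1.2599210499
Subtract 1: 1.2599210499 - 1 = 0.2599210499
Multiply by n: 3 * 0.2599210499 = 0.7797631497
Round to 4 dp: 0.7798

0.7798


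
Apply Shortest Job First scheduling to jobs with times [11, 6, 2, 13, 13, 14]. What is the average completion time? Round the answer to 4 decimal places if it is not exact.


SJF order (ascending): [2, 6, 11, 13, 13, 14]
Completion times:
  Job 1: burst=2, C=2
  Job 2: burst=6, C=8
  Job 3: burst=11, C=19
  Job 4: burst=13, C=32
  Job 5: burst=13, C=45
  Job 6: burst=14, C=59
Average completion = 165/6 = 27.5

27.5


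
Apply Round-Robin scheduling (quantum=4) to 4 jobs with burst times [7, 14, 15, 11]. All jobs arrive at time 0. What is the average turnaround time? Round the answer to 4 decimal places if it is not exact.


Time quantum = 4
Execution trace:
  J1 runs 4 units, time = 4
  J2 runs 4 units, time = 8
  J3 runs 4 units, time = 12
  J4 runs 4 units, time = 16
  J1 runs 3 units, time = 19
  J2 runs 4 units, time = 23
  J3 runs 4 units, time = 27
  J4 runs 4 units, time = 31
  J2 runs 4 units, time = 35
  J3 runs 4 units, time = 39
  J4 runs 3 units, time = 42
  J2 runs 2 units, time = 44
  J3 runs 3 units, time = 47
Finish times: [19, 44, 47, 42]
Average turnaround = 152/4 = 38.0

38.0


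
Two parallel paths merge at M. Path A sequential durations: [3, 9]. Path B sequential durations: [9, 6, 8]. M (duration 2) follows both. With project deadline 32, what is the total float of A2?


Forward pass: ES(A2) = sum of predecessors on chain A = 3
EF = ES + duration = 3 + 9 = 12
Backward pass: LF(M) = deadline = 32; LS(M) = 32 - 2 = 30
LF(A2) = LS(M) - sum(successors on chain A) = 30 - 0 = 30
LS = LF - duration = 30 - 9 = 21
Total float = LS - ES = 21 - 3 = 18

18


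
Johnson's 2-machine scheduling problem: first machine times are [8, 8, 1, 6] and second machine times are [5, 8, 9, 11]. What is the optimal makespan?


Apply Johnson's rule:
  Group 1 (a <= b): [(3, 1, 9), (4, 6, 11), (2, 8, 8)]
  Group 2 (a > b): [(1, 8, 5)]
Optimal job order: [3, 4, 2, 1]
Schedule:
  Job 3: M1 done at 1, M2 done at 10
  Job 4: M1 done at 7, M2 done at 21
  Job 2: M1 done at 15, M2 done at 29
  Job 1: M1 done at 23, M2 done at 34
Makespan = 34

34


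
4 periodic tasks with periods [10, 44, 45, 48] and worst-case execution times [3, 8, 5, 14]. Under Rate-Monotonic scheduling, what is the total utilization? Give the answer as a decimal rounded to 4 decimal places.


Compute individual utilizations (exact fractions):
  Task 1: C/T = 3/10 (approx. 0.3)
  Task 2: C/T = 8/44 = 2/11 (approx. 0.1818)
  Task 3: C/T = 5/45 = 1/9 (approx. 0.1111)
  Task 4: C/T = 14/48 = 7/24 (approx. 0.2917)
Total utilization U = 3/10 + 2/11 + 1/9 + 7/24 = 3503/3960
Rounded to 4 decimal places: U = 0.8846
RM (Liu & Layland) bound for 4 tasks = 0.756828; compare with U = 3503/3960 (approx. 0.884596)
bound < U <= 1, so the RM sufficient condition is not met (inconclusive; an exact test such as response-time analysis is needed).

0.8846


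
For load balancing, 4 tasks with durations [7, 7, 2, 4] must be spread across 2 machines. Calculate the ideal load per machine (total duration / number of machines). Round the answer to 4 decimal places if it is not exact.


Total processing time = 7 + 7 + 2 + 4 = 20
Number of machines = 2
Ideal balanced load = 20 / 2 = 10.0

10.0


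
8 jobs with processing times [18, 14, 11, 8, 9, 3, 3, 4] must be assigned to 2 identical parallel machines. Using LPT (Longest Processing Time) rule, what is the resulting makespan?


Sort jobs in decreasing order (LPT): [18, 14, 11, 9, 8, 4, 3, 3]
Assign each job to the least loaded machine:
  Machine 1: jobs [18, 9, 4, 3], load = 34
  Machine 2: jobs [14, 11, 8, 3], load = 36
Makespan = max load = 36

36


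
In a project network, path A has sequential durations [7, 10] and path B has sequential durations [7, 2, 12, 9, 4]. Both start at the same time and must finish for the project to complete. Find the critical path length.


Path A total = 7 + 10 = 17
Path B total = 7 + 2 + 12 + 9 + 4 = 34
Critical path = longest path = max(17, 34) = 34

34


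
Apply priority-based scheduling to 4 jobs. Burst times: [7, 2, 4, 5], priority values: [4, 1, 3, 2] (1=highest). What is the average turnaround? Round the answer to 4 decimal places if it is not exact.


Sort by priority (ascending = highest first):
Order: [(1, 2), (2, 5), (3, 4), (4, 7)]
Completion times:
  Priority 1, burst=2, C=2
  Priority 2, burst=5, C=7
  Priority 3, burst=4, C=11
  Priority 4, burst=7, C=18
Average turnaround = 38/4 = 9.5

9.5


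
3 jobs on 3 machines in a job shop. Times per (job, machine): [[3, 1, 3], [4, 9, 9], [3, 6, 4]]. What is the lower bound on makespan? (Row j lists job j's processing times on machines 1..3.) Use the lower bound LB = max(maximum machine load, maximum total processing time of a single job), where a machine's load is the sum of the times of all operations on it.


Machine loads:
  Machine 1: 3 + 4 + 3 = 10
  Machine 2: 1 + 9 + 6 = 16
  Machine 3: 3 + 9 + 4 = 16
Max machine load = 16
Job totals:
  Job 1: 7
  Job 2: 22
  Job 3: 13
Max job total = 22
Lower bound = max(16, 22) = 22

22


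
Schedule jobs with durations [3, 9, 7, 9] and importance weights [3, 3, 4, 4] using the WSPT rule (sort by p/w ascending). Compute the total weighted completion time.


Compute p/w ratios and sort ascending (WSPT): [(3, 3), (7, 4), (9, 4), (9, 3)]
Compute weighted completion times:
  Job (p=3,w=3): C=3, w*C=3*3=9
  Job (p=7,w=4): C=10, w*C=4*10=40
  Job (p=9,w=4): C=19, w*C=4*19=76
  Job (p=9,w=3): C=28, w*C=3*28=84
Total weighted completion time = 209

209


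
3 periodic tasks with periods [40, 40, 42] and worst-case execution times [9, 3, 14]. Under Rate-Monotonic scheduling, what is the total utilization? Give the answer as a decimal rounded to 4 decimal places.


Compute individual utilizations (exact fractions):
  Task 1: C/T = 9/40 (approx. 0.225)
  Task 2: C/T = 3/40 (approx. 0.075)
  Task 3: C/T = 14/42 = 1/3 (approx. 0.3333)
Total utilization U = 9/40 + 3/40 + 1/3 = 19/30
Rounded to 4 decimal places: U = 0.6333
RM (Liu & Layland) bound for 3 tasks = 0.779763; compare with U = 19/30 (approx. 0.633333)
U <= bound, so schedulable by RM sufficient condition.

0.6333


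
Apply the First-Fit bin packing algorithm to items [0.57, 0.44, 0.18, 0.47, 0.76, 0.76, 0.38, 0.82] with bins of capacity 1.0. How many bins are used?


Place items sequentially using First-Fit:
  Item 0.57 -> new Bin 1
  Item 0.44 -> new Bin 2
  Item 0.18 -> Bin 1 (now 0.75)
  Item 0.47 -> Bin 2 (now 0.91)
  Item 0.76 -> new Bin 3
  Item 0.76 -> new Bin 4
  Item 0.38 -> new Bin 5
  Item 0.82 -> new Bin 6
Total bins used = 6

6


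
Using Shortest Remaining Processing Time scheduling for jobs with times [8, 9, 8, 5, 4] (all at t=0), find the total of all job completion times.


Since all jobs arrive at t=0, SRPT equals SPT ordering.
SPT order: [4, 5, 8, 8, 9]
Completion times:
  Job 1: p=4, C=4
  Job 2: p=5, C=9
  Job 3: p=8, C=17
  Job 4: p=8, C=25
  Job 5: p=9, C=34
Total completion time = 4 + 9 + 17 + 25 + 34 = 89

89
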